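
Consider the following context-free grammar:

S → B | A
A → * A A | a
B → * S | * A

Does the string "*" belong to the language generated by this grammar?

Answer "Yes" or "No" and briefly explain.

No - no valid derivation exists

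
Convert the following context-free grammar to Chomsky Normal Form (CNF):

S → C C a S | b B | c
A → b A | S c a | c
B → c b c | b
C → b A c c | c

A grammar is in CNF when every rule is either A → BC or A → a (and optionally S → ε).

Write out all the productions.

TA → a; TB → b; S → c; TC → c; A → c; B → b; C → c; S → C X0; X0 → C X1; X1 → TA S; S → TB B; A → TB A; A → S X2; X2 → TC TA; B → TC X3; X3 → TB TC; C → TB X4; X4 → A X5; X5 → TC TC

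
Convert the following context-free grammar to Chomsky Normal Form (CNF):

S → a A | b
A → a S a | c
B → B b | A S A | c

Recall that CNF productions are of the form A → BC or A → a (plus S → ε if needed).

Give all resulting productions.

TA → a; S → b; A → c; TB → b; B → c; S → TA A; A → TA X0; X0 → S TA; B → B TB; B → A X1; X1 → S A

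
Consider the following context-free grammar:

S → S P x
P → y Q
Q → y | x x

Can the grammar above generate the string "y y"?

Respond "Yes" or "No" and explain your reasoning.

No - no valid derivation exists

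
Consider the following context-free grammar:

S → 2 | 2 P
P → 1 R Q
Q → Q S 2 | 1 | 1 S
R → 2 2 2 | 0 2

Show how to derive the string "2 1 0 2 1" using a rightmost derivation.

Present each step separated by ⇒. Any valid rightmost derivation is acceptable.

S ⇒ 2 P ⇒ 2 1 R Q ⇒ 2 1 R 1 ⇒ 2 1 0 2 1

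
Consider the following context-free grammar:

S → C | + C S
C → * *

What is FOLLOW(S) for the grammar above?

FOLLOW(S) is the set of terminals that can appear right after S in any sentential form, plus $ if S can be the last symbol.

We compute FOLLOW(S) using the standard algorithm.
FOLLOW(S) starts with {$}.
FIRST(C) = {*}
FIRST(S) = {*, +}
FOLLOW(C) = {$, *, +}
FOLLOW(S) = {$}
Therefore, FOLLOW(S) = {$}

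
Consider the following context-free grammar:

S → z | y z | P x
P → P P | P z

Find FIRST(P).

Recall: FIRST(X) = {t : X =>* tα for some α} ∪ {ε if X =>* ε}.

We compute FIRST(P) using the standard algorithm.
FIRST(P) = {}
FIRST(S) = {y, z}
Therefore, FIRST(P) = {}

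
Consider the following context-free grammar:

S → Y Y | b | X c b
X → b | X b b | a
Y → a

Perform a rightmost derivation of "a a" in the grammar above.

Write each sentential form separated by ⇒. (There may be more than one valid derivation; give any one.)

S ⇒ Y Y ⇒ Y a ⇒ a a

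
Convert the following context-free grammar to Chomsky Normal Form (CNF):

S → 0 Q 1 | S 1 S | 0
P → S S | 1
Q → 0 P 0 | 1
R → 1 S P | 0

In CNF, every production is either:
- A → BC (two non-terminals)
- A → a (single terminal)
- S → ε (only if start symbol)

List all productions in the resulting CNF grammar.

T0 → 0; T1 → 1; S → 0; P → 1; Q → 1; R → 0; S → T0 X0; X0 → Q T1; S → S X1; X1 → T1 S; P → S S; Q → T0 X2; X2 → P T0; R → T1 X3; X3 → S P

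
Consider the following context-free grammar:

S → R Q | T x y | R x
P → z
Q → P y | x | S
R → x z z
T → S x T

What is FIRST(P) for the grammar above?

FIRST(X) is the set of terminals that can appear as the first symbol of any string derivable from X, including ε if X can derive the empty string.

We compute FIRST(P) using the standard algorithm.
FIRST(P) = {z}
FIRST(Q) = {x, z}
FIRST(R) = {x}
FIRST(S) = {x}
FIRST(T) = {x}
Therefore, FIRST(P) = {z}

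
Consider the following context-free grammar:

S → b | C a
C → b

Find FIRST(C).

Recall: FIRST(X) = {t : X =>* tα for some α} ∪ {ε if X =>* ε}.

We compute FIRST(C) using the standard algorithm.
FIRST(C) = {b}
FIRST(S) = {b}
Therefore, FIRST(C) = {b}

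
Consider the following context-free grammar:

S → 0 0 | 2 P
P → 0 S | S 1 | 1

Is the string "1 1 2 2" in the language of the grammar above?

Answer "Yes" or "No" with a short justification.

No - no valid derivation exists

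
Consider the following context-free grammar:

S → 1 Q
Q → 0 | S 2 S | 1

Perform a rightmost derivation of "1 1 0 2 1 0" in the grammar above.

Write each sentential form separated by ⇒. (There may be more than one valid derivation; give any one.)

S ⇒ 1 Q ⇒ 1 S 2 S ⇒ 1 S 2 1 Q ⇒ 1 S 2 1 0 ⇒ 1 1 Q 2 1 0 ⇒ 1 1 0 2 1 0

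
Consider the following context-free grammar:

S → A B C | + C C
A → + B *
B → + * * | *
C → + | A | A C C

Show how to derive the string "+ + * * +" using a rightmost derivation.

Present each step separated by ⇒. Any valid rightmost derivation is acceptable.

S ⇒ + C C ⇒ + C + ⇒ + A + ⇒ + + B * + ⇒ + + * * +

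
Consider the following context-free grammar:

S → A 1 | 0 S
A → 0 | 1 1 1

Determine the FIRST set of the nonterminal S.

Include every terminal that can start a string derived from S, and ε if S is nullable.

We compute FIRST(S) using the standard algorithm.
FIRST(A) = {0, 1}
FIRST(S) = {0, 1}
Therefore, FIRST(S) = {0, 1}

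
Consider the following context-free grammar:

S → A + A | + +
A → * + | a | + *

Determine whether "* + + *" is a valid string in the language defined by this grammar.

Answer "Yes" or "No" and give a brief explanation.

No - no valid derivation exists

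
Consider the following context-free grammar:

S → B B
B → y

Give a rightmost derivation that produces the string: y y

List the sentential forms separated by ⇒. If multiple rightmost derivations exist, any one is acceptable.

S ⇒ B B ⇒ B y ⇒ y y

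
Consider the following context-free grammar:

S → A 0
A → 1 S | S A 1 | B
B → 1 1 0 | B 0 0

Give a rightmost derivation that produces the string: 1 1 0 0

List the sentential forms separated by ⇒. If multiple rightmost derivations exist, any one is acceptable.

S ⇒ A 0 ⇒ B 0 ⇒ 1 1 0 0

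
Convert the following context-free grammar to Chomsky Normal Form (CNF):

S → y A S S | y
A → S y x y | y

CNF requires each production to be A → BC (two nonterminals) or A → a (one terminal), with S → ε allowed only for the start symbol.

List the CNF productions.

TY → y; S → y; TX → x; A → y; S → TY X0; X0 → A X1; X1 → S S; A → S X2; X2 → TY X3; X3 → TX TY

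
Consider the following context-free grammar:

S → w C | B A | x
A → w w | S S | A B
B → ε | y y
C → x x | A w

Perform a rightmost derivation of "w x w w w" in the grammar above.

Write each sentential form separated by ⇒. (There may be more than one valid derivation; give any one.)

S ⇒ w C ⇒ w A w ⇒ w S S w ⇒ w S B A w ⇒ w S B w w w ⇒ w S w w w ⇒ w x w w w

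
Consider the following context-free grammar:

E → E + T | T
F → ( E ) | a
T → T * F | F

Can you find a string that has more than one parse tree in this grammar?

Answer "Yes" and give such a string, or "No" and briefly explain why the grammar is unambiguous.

No - the grammar is unambiguous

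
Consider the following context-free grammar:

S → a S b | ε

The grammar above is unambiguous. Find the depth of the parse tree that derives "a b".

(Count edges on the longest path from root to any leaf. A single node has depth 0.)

2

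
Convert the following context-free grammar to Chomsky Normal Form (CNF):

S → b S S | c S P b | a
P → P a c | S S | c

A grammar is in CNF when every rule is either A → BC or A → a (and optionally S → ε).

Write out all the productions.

TB → b; TC → c; S → a; TA → a; P → c; S → TB X0; X0 → S S; S → TC X1; X1 → S X2; X2 → P TB; P → P X3; X3 → TA TC; P → S S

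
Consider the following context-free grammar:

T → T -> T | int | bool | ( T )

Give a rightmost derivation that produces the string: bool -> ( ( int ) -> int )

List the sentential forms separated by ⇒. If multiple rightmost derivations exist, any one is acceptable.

T ⇒ T -> T ⇒ T -> ( T ) ⇒ T -> ( T -> T ) ⇒ T -> ( T -> int ) ⇒ T -> ( ( T ) -> int ) ⇒ T -> ( ( int ) -> int ) ⇒ bool -> ( ( int ) -> int )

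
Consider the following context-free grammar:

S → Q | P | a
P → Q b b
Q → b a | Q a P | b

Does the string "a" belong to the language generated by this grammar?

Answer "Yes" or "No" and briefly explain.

Yes - a valid derivation exists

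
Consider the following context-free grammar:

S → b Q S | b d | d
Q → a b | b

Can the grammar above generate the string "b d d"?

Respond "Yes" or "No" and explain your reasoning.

No - no valid derivation exists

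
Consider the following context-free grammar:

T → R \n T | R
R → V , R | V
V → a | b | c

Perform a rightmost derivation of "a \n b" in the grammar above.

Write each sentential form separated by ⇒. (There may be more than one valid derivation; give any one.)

T ⇒ R \n T ⇒ R \n R ⇒ R \n V ⇒ R \n b ⇒ V \n b ⇒ a \n b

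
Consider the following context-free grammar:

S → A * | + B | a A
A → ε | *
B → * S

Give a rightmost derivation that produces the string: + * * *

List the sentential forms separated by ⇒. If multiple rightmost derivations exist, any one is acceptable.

S ⇒ + B ⇒ + * S ⇒ + * A * ⇒ + * * *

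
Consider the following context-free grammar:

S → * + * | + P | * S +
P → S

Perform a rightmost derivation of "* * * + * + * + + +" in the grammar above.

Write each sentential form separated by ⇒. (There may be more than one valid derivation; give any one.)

S ⇒ * S + ⇒ * * S + + ⇒ * * * S + + + ⇒ * * * + P + + + ⇒ * * * + S + + + ⇒ * * * + * + * + + +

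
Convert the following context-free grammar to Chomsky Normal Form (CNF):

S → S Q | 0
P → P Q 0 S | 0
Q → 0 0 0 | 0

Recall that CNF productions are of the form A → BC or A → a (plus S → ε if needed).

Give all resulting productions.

S → 0; T0 → 0; P → 0; Q → 0; S → S Q; P → P X0; X0 → Q X1; X1 → T0 S; Q → T0 X2; X2 → T0 T0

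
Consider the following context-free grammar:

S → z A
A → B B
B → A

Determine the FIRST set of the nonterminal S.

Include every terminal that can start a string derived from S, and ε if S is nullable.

We compute FIRST(S) using the standard algorithm.
FIRST(A) = {}
FIRST(B) = {}
FIRST(S) = {z}
Therefore, FIRST(S) = {z}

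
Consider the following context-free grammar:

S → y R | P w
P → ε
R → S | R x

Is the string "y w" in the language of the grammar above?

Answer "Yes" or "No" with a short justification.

Yes - a valid derivation exists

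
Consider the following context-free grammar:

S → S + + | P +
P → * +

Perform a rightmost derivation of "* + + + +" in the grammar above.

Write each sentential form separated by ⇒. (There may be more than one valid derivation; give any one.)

S ⇒ S + + ⇒ P + + + ⇒ * + + + +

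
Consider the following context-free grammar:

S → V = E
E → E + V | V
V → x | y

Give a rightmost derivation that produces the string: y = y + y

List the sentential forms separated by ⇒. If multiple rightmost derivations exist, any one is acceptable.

S ⇒ V = E ⇒ V = E + V ⇒ V = E + y ⇒ V = V + y ⇒ V = y + y ⇒ y = y + y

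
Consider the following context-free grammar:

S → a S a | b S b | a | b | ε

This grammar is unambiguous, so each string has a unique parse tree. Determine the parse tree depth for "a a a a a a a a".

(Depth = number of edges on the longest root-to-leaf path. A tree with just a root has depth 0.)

5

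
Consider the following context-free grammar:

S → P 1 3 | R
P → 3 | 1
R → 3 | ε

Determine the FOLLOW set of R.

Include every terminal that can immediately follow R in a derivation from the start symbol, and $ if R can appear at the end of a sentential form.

We compute FOLLOW(R) using the standard algorithm.
FOLLOW(S) starts with {$}.
FIRST(P) = {1, 3}
FIRST(R) = {3, ε}
FIRST(S) = {1, 3, ε}
FOLLOW(P) = {1}
FOLLOW(R) = {$}
FOLLOW(S) = {$}
Therefore, FOLLOW(R) = {$}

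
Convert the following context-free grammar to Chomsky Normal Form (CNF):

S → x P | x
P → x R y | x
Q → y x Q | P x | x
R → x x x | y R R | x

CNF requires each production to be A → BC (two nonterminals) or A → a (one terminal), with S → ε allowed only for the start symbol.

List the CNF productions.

TX → x; S → x; TY → y; P → x; Q → x; R → x; S → TX P; P → TX X0; X0 → R TY; Q → TY X1; X1 → TX Q; Q → P TX; R → TX X2; X2 → TX TX; R → TY X3; X3 → R R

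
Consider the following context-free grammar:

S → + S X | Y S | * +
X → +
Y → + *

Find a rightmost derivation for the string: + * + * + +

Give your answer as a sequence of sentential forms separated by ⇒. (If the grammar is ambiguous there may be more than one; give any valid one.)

S ⇒ Y S ⇒ Y + S X ⇒ Y + S + ⇒ Y + * + + ⇒ + * + * + +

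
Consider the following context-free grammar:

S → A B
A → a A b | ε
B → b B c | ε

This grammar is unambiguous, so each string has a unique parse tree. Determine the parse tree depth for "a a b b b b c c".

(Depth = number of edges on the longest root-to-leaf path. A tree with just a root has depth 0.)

4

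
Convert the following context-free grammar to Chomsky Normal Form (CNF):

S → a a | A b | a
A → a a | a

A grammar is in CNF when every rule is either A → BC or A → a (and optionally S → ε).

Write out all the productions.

TA → a; TB → b; S → a; A → a; S → TA TA; S → A TB; A → TA TA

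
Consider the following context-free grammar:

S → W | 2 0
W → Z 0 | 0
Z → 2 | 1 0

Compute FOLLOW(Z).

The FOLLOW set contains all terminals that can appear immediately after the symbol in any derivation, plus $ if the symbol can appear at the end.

We compute FOLLOW(Z) using the standard algorithm.
FOLLOW(S) starts with {$}.
FIRST(S) = {0, 1, 2}
FIRST(W) = {0, 1, 2}
FIRST(Z) = {1, 2}
FOLLOW(S) = {$}
FOLLOW(W) = {$}
FOLLOW(Z) = {0}
Therefore, FOLLOW(Z) = {0}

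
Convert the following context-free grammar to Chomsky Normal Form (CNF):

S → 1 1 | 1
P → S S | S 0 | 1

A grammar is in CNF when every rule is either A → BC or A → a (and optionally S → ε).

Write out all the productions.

T1 → 1; S → 1; T0 → 0; P → 1; S → T1 T1; P → S S; P → S T0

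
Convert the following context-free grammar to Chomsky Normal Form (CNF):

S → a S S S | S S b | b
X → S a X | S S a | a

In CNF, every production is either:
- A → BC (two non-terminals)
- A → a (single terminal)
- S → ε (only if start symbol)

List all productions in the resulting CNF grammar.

TA → a; TB → b; S → b; X → a; S → TA X0; X0 → S X1; X1 → S S; S → S X2; X2 → S TB; X → S X3; X3 → TA X; X → S X4; X4 → S TA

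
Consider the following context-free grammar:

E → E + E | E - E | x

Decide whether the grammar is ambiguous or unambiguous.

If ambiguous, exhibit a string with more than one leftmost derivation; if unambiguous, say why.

Ambiguous - the string 'x + x + x + x' has two distinct leftmost derivations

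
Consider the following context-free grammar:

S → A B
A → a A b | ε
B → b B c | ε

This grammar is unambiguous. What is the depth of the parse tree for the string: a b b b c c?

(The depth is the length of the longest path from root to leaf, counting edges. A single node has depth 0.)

4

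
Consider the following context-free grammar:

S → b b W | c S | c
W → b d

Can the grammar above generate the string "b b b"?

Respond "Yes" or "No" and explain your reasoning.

No - no valid derivation exists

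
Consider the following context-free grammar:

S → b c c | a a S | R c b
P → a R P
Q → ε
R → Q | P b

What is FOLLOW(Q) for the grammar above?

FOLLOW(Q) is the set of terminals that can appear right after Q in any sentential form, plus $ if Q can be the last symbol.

We compute FOLLOW(Q) using the standard algorithm.
FOLLOW(S) starts with {$}.
FIRST(P) = {a}
FIRST(Q) = {ε}
FIRST(R) = {a, ε}
FIRST(S) = {a, b, c}
FOLLOW(P) = {b}
FOLLOW(Q) = {a, c}
FOLLOW(R) = {a, c}
FOLLOW(S) = {$}
Therefore, FOLLOW(Q) = {a, c}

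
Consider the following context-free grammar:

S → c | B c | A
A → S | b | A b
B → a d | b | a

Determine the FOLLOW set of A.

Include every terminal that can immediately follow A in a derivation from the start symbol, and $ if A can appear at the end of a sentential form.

We compute FOLLOW(A) using the standard algorithm.
FOLLOW(S) starts with {$}.
FIRST(A) = {a, b, c}
FIRST(B) = {a, b}
FIRST(S) = {a, b, c}
FOLLOW(A) = {$, b}
FOLLOW(B) = {c}
FOLLOW(S) = {$, b}
Therefore, FOLLOW(A) = {$, b}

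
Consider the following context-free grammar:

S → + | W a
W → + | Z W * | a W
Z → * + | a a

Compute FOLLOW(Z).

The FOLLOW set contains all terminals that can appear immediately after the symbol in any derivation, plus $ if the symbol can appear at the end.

We compute FOLLOW(Z) using the standard algorithm.
FOLLOW(S) starts with {$}.
FIRST(S) = {*, +, a}
FIRST(W) = {*, +, a}
FIRST(Z) = {*, a}
FOLLOW(S) = {$}
FOLLOW(W) = {*, a}
FOLLOW(Z) = {*, +, a}
Therefore, FOLLOW(Z) = {*, +, a}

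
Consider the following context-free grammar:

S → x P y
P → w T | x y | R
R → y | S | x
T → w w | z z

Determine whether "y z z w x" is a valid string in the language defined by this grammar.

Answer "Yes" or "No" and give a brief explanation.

No - no valid derivation exists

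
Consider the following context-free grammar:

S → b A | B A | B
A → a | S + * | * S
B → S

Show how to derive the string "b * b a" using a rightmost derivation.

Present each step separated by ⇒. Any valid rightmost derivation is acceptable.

S ⇒ b A ⇒ b * S ⇒ b * b A ⇒ b * b a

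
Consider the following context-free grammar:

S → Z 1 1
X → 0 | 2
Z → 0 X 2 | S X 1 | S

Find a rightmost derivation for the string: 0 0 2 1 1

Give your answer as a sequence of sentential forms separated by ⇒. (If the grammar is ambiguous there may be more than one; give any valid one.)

S ⇒ Z 1 1 ⇒ 0 X 2 1 1 ⇒ 0 0 2 1 1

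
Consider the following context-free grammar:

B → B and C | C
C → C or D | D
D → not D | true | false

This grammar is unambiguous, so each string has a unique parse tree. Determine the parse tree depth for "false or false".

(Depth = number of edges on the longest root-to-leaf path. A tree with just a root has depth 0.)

4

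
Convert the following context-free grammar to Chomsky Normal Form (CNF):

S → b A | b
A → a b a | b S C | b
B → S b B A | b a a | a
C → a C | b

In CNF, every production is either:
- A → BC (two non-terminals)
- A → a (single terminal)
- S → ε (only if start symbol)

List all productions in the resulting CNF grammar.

TB → b; S → b; TA → a; A → b; B → a; C → b; S → TB A; A → TA X0; X0 → TB TA; A → TB X1; X1 → S C; B → S X2; X2 → TB X3; X3 → B A; B → TB X4; X4 → TA TA; C → TA C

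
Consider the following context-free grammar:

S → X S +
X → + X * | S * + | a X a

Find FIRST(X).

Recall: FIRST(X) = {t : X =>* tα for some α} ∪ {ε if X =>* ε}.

We compute FIRST(X) using the standard algorithm.
FIRST(S) = {+, a}
FIRST(X) = {+, a}
Therefore, FIRST(X) = {+, a}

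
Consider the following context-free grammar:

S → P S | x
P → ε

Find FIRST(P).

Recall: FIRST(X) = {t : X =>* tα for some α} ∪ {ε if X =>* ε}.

We compute FIRST(P) using the standard algorithm.
FIRST(P) = {ε}
FIRST(S) = {x}
Therefore, FIRST(P) = {ε}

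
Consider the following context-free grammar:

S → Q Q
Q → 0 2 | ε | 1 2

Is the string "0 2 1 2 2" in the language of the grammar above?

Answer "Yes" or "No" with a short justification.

No - no valid derivation exists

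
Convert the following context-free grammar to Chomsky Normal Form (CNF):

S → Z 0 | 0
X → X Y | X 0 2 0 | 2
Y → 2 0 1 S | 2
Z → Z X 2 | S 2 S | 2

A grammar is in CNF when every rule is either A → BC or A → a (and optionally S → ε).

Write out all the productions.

T0 → 0; S → 0; T2 → 2; X → 2; T1 → 1; Y → 2; Z → 2; S → Z T0; X → X Y; X → X X0; X0 → T0 X1; X1 → T2 T0; Y → T2 X2; X2 → T0 X3; X3 → T1 S; Z → Z X4; X4 → X T2; Z → S X5; X5 → T2 S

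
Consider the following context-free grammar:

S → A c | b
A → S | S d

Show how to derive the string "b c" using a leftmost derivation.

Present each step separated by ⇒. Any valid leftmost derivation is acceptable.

S ⇒ A c ⇒ S c ⇒ b c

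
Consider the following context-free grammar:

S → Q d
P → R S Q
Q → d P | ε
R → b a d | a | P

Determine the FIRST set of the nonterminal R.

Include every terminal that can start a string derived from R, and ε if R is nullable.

We compute FIRST(R) using the standard algorithm.
FIRST(P) = {a, b}
FIRST(Q) = {d, ε}
FIRST(R) = {a, b}
FIRST(S) = {d}
Therefore, FIRST(R) = {a, b}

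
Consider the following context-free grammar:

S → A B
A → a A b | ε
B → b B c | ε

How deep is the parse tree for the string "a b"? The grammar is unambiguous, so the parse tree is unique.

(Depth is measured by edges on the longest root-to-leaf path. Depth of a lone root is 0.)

3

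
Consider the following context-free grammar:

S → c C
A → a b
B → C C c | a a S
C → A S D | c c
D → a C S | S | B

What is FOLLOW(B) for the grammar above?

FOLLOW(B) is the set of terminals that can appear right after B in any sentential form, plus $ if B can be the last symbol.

We compute FOLLOW(B) using the standard algorithm.
FOLLOW(S) starts with {$}.
FIRST(A) = {a}
FIRST(B) = {a, c}
FIRST(C) = {a, c}
FIRST(D) = {a, c}
FIRST(S) = {c}
FOLLOW(A) = {c}
FOLLOW(B) = {$, a, c}
FOLLOW(C) = {$, a, c}
FOLLOW(D) = {$, a, c}
FOLLOW(S) = {$, a, c}
Therefore, FOLLOW(B) = {$, a, c}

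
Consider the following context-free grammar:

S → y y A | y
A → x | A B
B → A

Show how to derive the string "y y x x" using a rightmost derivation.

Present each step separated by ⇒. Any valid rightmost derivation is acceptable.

S ⇒ y y A ⇒ y y A B ⇒ y y A A ⇒ y y A x ⇒ y y x x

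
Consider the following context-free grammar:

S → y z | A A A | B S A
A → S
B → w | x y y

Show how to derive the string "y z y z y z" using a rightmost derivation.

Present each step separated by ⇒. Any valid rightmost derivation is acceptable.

S ⇒ A A A ⇒ A A S ⇒ A A y z ⇒ A S y z ⇒ A y z y z ⇒ S y z y z ⇒ y z y z y z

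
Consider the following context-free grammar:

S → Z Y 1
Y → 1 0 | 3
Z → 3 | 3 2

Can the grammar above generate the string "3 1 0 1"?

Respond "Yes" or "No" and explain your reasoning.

Yes - a valid derivation exists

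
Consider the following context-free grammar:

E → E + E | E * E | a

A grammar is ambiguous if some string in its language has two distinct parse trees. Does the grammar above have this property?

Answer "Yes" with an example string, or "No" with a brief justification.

Yes - the string 'a + a * a + a + a + a' has two distinct parse trees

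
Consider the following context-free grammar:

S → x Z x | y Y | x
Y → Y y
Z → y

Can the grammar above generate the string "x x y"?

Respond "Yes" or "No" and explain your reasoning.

No - no valid derivation exists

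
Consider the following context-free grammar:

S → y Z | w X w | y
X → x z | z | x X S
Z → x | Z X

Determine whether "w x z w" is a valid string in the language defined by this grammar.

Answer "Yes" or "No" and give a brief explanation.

Yes - a valid derivation exists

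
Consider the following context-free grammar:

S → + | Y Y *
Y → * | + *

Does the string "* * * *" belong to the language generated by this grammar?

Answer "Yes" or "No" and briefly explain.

No - no valid derivation exists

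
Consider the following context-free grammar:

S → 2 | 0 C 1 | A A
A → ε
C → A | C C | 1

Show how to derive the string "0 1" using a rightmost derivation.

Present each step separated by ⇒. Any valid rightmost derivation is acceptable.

S ⇒ 0 C 1 ⇒ 0 A 1 ⇒ 0 1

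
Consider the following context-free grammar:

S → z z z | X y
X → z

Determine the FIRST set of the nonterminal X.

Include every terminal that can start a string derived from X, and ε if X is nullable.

We compute FIRST(X) using the standard algorithm.
FIRST(S) = {z}
FIRST(X) = {z}
Therefore, FIRST(X) = {z}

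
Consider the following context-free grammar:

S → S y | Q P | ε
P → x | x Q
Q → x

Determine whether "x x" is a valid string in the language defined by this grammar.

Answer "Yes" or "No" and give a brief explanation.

Yes - a valid derivation exists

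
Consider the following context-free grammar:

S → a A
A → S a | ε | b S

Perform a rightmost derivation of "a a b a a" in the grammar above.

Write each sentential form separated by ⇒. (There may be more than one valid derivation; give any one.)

S ⇒ a A ⇒ a S a ⇒ a a A a ⇒ a a b S a ⇒ a a b a A a ⇒ a a b a a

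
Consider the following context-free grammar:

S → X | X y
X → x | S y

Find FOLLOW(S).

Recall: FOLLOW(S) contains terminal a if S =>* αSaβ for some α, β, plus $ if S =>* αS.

We compute FOLLOW(S) using the standard algorithm.
FOLLOW(S) starts with {$}.
FIRST(S) = {x}
FIRST(X) = {x}
FOLLOW(S) = {$, y}
FOLLOW(X) = {$, y}
Therefore, FOLLOW(S) = {$, y}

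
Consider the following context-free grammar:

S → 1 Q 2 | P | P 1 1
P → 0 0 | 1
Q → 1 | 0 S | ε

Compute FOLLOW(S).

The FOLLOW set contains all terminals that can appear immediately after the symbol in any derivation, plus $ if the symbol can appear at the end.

We compute FOLLOW(S) using the standard algorithm.
FOLLOW(S) starts with {$}.
FIRST(P) = {0, 1}
FIRST(Q) = {0, 1, ε}
FIRST(S) = {0, 1}
FOLLOW(P) = {$, 1, 2}
FOLLOW(Q) = {2}
FOLLOW(S) = {$, 2}
Therefore, FOLLOW(S) = {$, 2}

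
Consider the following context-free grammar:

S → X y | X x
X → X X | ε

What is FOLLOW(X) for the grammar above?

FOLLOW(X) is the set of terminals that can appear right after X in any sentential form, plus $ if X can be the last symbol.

We compute FOLLOW(X) using the standard algorithm.
FOLLOW(S) starts with {$}.
FIRST(S) = {x, y}
FIRST(X) = {ε}
FOLLOW(S) = {$}
FOLLOW(X) = {x, y}
Therefore, FOLLOW(X) = {x, y}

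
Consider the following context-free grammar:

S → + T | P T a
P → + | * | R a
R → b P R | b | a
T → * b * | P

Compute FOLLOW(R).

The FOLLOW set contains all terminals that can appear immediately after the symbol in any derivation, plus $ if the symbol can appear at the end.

We compute FOLLOW(R) using the standard algorithm.
FOLLOW(S) starts with {$}.
FIRST(P) = {*, +, a, b}
FIRST(R) = {a, b}
FIRST(S) = {*, +, a, b}
FIRST(T) = {*, +, a, b}
FOLLOW(P) = {$, *, +, a, b}
FOLLOW(R) = {a}
FOLLOW(S) = {$}
FOLLOW(T) = {$, a}
Therefore, FOLLOW(R) = {a}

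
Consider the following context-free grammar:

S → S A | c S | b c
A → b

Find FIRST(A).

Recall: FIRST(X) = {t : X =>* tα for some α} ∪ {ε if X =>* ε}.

We compute FIRST(A) using the standard algorithm.
FIRST(A) = {b}
FIRST(S) = {b, c}
Therefore, FIRST(A) = {b}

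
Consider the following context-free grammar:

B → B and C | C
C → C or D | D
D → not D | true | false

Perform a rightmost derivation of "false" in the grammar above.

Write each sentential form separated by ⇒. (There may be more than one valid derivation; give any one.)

B ⇒ C ⇒ D ⇒ false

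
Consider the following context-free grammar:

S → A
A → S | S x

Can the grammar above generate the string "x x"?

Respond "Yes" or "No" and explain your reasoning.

No - no valid derivation exists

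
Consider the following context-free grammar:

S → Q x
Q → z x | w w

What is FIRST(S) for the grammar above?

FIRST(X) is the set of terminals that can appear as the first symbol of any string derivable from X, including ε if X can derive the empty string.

We compute FIRST(S) using the standard algorithm.
FIRST(Q) = {w, z}
FIRST(S) = {w, z}
Therefore, FIRST(S) = {w, z}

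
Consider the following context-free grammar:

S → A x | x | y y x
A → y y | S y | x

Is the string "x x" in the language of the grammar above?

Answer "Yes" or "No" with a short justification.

Yes - a valid derivation exists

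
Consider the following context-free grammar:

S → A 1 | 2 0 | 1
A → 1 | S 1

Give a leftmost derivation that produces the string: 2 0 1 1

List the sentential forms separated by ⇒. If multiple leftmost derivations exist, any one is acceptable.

S ⇒ A 1 ⇒ S 1 1 ⇒ 2 0 1 1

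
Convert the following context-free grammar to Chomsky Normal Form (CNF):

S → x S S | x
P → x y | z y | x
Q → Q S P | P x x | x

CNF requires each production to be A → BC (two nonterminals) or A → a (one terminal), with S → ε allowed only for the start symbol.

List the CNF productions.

TX → x; S → x; TY → y; TZ → z; P → x; Q → x; S → TX X0; X0 → S S; P → TX TY; P → TZ TY; Q → Q X1; X1 → S P; Q → P X2; X2 → TX TX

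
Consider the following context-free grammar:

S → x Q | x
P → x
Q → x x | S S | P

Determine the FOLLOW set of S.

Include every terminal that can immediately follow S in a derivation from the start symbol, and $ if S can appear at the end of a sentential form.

We compute FOLLOW(S) using the standard algorithm.
FOLLOW(S) starts with {$}.
FIRST(P) = {x}
FIRST(Q) = {x}
FIRST(S) = {x}
FOLLOW(P) = {$, x}
FOLLOW(Q) = {$, x}
FOLLOW(S) = {$, x}
Therefore, FOLLOW(S) = {$, x}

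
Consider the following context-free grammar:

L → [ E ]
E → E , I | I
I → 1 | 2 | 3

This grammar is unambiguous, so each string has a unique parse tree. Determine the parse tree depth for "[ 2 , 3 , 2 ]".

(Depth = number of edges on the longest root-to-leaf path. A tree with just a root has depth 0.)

5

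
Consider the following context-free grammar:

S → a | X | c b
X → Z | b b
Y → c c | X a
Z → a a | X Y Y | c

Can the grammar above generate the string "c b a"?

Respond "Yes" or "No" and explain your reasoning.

No - no valid derivation exists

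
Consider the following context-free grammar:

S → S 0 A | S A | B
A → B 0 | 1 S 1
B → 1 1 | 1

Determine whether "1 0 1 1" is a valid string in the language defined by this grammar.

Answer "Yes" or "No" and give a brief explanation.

No - no valid derivation exists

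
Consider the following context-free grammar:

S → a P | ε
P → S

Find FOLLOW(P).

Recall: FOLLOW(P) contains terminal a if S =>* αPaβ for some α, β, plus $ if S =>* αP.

We compute FOLLOW(P) using the standard algorithm.
FOLLOW(S) starts with {$}.
FIRST(P) = {a, ε}
FIRST(S) = {a, ε}
FOLLOW(P) = {$}
FOLLOW(S) = {$}
Therefore, FOLLOW(P) = {$}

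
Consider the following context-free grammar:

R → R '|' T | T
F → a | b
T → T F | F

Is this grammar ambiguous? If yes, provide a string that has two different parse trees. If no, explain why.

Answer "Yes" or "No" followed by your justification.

No - the grammar is unambiguous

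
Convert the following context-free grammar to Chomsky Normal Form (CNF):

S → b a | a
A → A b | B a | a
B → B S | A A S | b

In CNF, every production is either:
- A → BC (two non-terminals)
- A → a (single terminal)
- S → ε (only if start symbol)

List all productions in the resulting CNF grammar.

TB → b; TA → a; S → a; A → a; B → b; S → TB TA; A → A TB; A → B TA; B → B S; B → A X0; X0 → A S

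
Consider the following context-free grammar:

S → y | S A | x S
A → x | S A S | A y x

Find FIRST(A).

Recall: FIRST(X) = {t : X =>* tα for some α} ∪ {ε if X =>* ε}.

We compute FIRST(A) using the standard algorithm.
FIRST(A) = {x, y}
FIRST(S) = {x, y}
Therefore, FIRST(A) = {x, y}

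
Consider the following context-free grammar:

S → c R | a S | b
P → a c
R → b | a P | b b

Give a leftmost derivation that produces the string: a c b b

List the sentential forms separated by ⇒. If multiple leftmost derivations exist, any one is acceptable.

S ⇒ a S ⇒ a c R ⇒ a c b b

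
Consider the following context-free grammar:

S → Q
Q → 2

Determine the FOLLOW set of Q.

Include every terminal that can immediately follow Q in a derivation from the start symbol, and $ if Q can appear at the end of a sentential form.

We compute FOLLOW(Q) using the standard algorithm.
FOLLOW(S) starts with {$}.
FIRST(Q) = {2}
FIRST(S) = {2}
FOLLOW(Q) = {$}
FOLLOW(S) = {$}
Therefore, FOLLOW(Q) = {$}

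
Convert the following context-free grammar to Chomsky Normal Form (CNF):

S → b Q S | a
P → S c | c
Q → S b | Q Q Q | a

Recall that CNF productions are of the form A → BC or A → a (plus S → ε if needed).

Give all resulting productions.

TB → b; S → a; TC → c; P → c; Q → a; S → TB X0; X0 → Q S; P → S TC; Q → S TB; Q → Q X1; X1 → Q Q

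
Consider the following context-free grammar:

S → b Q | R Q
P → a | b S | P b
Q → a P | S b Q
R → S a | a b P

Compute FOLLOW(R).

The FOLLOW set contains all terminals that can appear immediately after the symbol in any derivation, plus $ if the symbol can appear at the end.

We compute FOLLOW(R) using the standard algorithm.
FOLLOW(S) starts with {$}.
FIRST(P) = {a, b}
FIRST(Q) = {a, b}
FIRST(R) = {a, b}
FIRST(S) = {a, b}
FOLLOW(P) = {$, a, b}
FOLLOW(Q) = {$, a, b}
FOLLOW(R) = {a, b}
FOLLOW(S) = {$, a, b}
Therefore, FOLLOW(R) = {a, b}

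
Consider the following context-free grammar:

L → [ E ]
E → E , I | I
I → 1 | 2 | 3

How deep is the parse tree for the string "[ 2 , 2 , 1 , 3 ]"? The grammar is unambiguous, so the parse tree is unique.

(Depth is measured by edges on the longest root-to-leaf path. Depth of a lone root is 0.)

6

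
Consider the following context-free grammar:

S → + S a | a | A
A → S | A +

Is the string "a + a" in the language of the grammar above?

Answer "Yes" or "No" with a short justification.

No - no valid derivation exists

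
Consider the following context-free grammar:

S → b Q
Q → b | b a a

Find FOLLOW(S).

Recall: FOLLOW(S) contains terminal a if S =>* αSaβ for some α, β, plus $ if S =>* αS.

We compute FOLLOW(S) using the standard algorithm.
FOLLOW(S) starts with {$}.
FIRST(Q) = {b}
FIRST(S) = {b}
FOLLOW(Q) = {$}
FOLLOW(S) = {$}
Therefore, FOLLOW(S) = {$}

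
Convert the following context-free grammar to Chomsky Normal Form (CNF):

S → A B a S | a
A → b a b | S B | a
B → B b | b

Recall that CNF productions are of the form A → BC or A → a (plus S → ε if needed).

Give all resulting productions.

TA → a; S → a; TB → b; A → a; B → b; S → A X0; X0 → B X1; X1 → TA S; A → TB X2; X2 → TA TB; A → S B; B → B TB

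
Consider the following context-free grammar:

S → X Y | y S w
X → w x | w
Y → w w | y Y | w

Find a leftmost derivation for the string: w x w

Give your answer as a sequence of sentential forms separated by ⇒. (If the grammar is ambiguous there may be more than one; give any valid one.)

S ⇒ X Y ⇒ w x Y ⇒ w x w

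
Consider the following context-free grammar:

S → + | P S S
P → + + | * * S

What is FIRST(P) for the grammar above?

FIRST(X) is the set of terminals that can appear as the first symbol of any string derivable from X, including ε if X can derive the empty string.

We compute FIRST(P) using the standard algorithm.
FIRST(P) = {*, +}
FIRST(S) = {*, +}
Therefore, FIRST(P) = {*, +}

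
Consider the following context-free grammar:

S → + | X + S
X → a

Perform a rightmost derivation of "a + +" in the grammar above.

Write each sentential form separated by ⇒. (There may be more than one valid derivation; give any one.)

S ⇒ X + S ⇒ X + + ⇒ a + +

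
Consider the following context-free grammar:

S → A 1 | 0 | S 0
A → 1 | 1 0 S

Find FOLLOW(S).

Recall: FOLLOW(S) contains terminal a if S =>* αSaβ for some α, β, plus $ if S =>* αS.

We compute FOLLOW(S) using the standard algorithm.
FOLLOW(S) starts with {$}.
FIRST(A) = {1}
FIRST(S) = {0, 1}
FOLLOW(A) = {1}
FOLLOW(S) = {$, 0, 1}
Therefore, FOLLOW(S) = {$, 0, 1}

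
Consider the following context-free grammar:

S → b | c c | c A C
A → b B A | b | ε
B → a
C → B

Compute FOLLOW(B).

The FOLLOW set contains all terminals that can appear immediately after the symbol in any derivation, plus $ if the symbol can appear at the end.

We compute FOLLOW(B) using the standard algorithm.
FOLLOW(S) starts with {$}.
FIRST(A) = {b, ε}
FIRST(B) = {a}
FIRST(C) = {a}
FIRST(S) = {b, c}
FOLLOW(A) = {a}
FOLLOW(B) = {$, a, b}
FOLLOW(C) = {$}
FOLLOW(S) = {$}
Therefore, FOLLOW(B) = {$, a, b}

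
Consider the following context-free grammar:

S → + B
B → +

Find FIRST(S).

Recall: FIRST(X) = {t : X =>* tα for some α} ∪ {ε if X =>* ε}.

We compute FIRST(S) using the standard algorithm.
FIRST(B) = {+}
FIRST(S) = {+}
Therefore, FIRST(S) = {+}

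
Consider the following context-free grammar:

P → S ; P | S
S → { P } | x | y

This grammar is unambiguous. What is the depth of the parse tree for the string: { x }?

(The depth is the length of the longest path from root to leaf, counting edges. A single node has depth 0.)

4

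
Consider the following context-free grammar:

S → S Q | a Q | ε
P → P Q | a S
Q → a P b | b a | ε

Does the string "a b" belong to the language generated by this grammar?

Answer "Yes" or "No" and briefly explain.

No - no valid derivation exists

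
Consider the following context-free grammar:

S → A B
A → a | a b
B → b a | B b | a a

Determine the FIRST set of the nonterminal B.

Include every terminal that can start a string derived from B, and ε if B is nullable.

We compute FIRST(B) using the standard algorithm.
FIRST(A) = {a}
FIRST(B) = {a, b}
FIRST(S) = {a}
Therefore, FIRST(B) = {a, b}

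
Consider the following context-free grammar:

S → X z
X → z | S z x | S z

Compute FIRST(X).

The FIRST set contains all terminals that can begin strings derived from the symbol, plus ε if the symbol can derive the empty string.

We compute FIRST(X) using the standard algorithm.
FIRST(S) = {z}
FIRST(X) = {z}
Therefore, FIRST(X) = {z}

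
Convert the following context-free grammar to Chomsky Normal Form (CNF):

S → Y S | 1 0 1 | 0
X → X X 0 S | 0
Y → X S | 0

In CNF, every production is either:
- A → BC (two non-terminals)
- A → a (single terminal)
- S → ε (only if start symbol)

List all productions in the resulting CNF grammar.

T1 → 1; T0 → 0; S → 0; X → 0; Y → 0; S → Y S; S → T1 X0; X0 → T0 T1; X → X X1; X1 → X X2; X2 → T0 S; Y → X S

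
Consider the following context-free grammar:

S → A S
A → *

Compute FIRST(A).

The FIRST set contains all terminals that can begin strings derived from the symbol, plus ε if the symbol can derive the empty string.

We compute FIRST(A) using the standard algorithm.
FIRST(A) = {*}
FIRST(S) = {*}
Therefore, FIRST(A) = {*}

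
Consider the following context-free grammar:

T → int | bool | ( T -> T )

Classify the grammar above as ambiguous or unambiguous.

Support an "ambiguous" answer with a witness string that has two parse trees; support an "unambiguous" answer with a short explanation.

Unambiguous - every string in the language has a unique parse tree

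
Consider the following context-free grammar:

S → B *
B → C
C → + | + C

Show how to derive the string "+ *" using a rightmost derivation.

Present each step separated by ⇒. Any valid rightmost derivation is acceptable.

S ⇒ B * ⇒ C * ⇒ + *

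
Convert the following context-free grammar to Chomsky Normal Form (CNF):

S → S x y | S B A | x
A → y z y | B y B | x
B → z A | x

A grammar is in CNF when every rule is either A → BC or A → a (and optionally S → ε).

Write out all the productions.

TX → x; TY → y; S → x; TZ → z; A → x; B → x; S → S X0; X0 → TX TY; S → S X1; X1 → B A; A → TY X2; X2 → TZ TY; A → B X3; X3 → TY B; B → TZ A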